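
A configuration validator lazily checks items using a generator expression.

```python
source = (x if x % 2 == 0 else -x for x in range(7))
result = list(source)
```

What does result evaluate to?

Step 1: For each x in range(7), yield x if even, else -x:
  x=0: even, yield 0
  x=1: odd, yield -1
  x=2: even, yield 2
  x=3: odd, yield -3
  x=4: even, yield 4
  x=5: odd, yield -5
  x=6: even, yield 6
Therefore result = [0, -1, 2, -3, 4, -5, 6].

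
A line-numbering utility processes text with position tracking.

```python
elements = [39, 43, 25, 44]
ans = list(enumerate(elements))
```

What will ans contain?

Step 1: enumerate pairs each element with its index:
  (0, 39)
  (1, 43)
  (2, 25)
  (3, 44)
Therefore ans = [(0, 39), (1, 43), (2, 25), (3, 44)].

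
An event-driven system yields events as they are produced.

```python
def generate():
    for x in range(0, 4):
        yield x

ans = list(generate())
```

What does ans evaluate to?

Step 1: The generator yields each value from range(0, 4).
Step 2: list() consumes all yields: [0, 1, 2, 3].
Therefore ans = [0, 1, 2, 3].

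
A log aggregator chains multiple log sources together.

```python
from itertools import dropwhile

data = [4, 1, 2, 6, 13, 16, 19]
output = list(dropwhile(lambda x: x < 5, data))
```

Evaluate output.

Step 1: dropwhile drops elements while < 5:
  4 < 5: dropped
  1 < 5: dropped
  2 < 5: dropped
  6: kept (dropping stopped)
Step 2: Remaining elements kept regardless of condition.
Therefore output = [6, 13, 16, 19].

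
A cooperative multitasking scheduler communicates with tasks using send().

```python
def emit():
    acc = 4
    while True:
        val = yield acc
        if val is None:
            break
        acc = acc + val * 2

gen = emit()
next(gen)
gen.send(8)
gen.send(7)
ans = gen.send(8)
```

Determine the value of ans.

Step 1: next() -> yield acc=4.
Step 2: send(8) -> val=8, acc = 4 + 8*2 = 20, yield 20.
Step 3: send(7) -> val=7, acc = 20 + 7*2 = 34, yield 34.
Step 4: send(8) -> val=8, acc = 34 + 8*2 = 50, yield 50.
Therefore ans = 50.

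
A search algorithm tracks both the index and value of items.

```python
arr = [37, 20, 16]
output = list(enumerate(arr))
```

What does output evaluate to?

Step 1: enumerate pairs each element with its index:
  (0, 37)
  (1, 20)
  (2, 16)
Therefore output = [(0, 37), (1, 20), (2, 16)].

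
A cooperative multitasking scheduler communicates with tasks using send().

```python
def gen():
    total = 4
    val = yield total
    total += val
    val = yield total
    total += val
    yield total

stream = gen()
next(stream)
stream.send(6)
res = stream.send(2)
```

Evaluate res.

Step 1: next() -> yield total=4.
Step 2: send(6) -> val=6, total = 4+6 = 10, yield 10.
Step 3: send(2) -> val=2, total = 10+2 = 12, yield 12.
Therefore res = 12.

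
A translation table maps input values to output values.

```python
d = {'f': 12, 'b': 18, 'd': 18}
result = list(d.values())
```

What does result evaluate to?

Step 1: d.values() returns the dictionary values in insertion order.
Therefore result = [12, 18, 18].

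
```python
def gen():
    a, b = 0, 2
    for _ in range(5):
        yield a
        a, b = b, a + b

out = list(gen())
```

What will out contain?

Step 1: Fibonacci-like sequence starting with a=0, b=2:
  Iteration 1: yield a=0, then a,b = 2,2
  Iteration 2: yield a=2, then a,b = 2,4
  Iteration 3: yield a=2, then a,b = 4,6
  Iteration 4: yield a=4, then a,b = 6,10
  Iteration 5: yield a=6, then a,b = 10,16
Therefore out = [0, 2, 2, 4, 6].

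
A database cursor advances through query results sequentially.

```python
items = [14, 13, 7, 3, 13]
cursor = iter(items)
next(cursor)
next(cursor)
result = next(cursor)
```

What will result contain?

Step 1: Create iterator over [14, 13, 7, 3, 13].
Step 2: next() consumes 14.
Step 3: next() consumes 13.
Step 4: next() returns 7.
Therefore result = 7.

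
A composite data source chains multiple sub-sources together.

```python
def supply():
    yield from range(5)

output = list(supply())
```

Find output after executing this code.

Step 1: yield from delegates to the iterable, yielding each element.
Step 2: Collected values: [0, 1, 2, 3, 4].
Therefore output = [0, 1, 2, 3, 4].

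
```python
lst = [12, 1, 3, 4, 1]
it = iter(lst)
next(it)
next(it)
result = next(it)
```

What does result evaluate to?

Step 1: Create iterator over [12, 1, 3, 4, 1].
Step 2: next() consumes 12.
Step 3: next() consumes 1.
Step 4: next() returns 3.
Therefore result = 3.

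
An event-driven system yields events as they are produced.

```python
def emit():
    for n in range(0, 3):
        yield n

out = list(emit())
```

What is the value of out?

Step 1: The generator yields each value from range(0, 3).
Step 2: list() consumes all yields: [0, 1, 2].
Therefore out = [0, 1, 2].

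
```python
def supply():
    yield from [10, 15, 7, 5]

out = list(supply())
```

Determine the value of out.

Step 1: yield from delegates to the iterable, yielding each element.
Step 2: Collected values: [10, 15, 7, 5].
Therefore out = [10, 15, 7, 5].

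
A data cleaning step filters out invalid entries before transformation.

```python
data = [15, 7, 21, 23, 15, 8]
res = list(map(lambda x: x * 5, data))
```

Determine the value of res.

Step 1: Apply lambda x: x * 5 to each element:
  15 -> 75
  7 -> 35
  21 -> 105
  23 -> 115
  15 -> 75
  8 -> 40
Therefore res = [75, 35, 105, 115, 75, 40].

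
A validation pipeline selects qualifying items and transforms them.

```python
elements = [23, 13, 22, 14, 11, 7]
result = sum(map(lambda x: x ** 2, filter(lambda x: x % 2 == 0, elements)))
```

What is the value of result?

Step 1: Filter even numbers from [23, 13, 22, 14, 11, 7]: [22, 14]
Step 2: Square each: [484, 196]
Step 3: Sum = 680.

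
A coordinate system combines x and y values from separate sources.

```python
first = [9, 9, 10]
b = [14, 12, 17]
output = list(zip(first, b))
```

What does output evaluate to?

Step 1: zip pairs elements at same index:
  Index 0: (9, 14)
  Index 1: (9, 12)
  Index 2: (10, 17)
Therefore output = [(9, 14), (9, 12), (10, 17)].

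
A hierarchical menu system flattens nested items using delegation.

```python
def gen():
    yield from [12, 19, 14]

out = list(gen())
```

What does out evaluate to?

Step 1: yield from delegates to the iterable, yielding each element.
Step 2: Collected values: [12, 19, 14].
Therefore out = [12, 19, 14].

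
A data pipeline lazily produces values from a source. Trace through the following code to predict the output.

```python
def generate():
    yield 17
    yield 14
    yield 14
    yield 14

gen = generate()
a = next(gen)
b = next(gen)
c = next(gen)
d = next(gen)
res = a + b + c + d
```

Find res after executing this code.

Step 1: Create generator and consume all values:
  a = next(gen) = 17
  b = next(gen) = 14
  c = next(gen) = 14
  d = next(gen) = 14
Step 2: res = 17 + 14 + 14 + 14 = 59.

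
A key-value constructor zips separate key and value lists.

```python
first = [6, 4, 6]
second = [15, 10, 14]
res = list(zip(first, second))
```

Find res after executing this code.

Step 1: zip pairs elements at same index:
  Index 0: (6, 15)
  Index 1: (4, 10)
  Index 2: (6, 14)
Therefore res = [(6, 15), (4, 10), (6, 14)].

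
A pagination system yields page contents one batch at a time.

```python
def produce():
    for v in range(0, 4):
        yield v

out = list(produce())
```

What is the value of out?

Step 1: The generator yields each value from range(0, 4).
Step 2: list() consumes all yields: [0, 1, 2, 3].
Therefore out = [0, 1, 2, 3].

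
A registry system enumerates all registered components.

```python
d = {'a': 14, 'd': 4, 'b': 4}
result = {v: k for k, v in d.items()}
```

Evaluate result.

Step 1: Invert dict (swap keys and values):
  'a': 14 -> 14: 'a'
  'd': 4 -> 4: 'd'
  'b': 4 -> 4: 'b'
Therefore result = {14: 'a', 4: 'b'}.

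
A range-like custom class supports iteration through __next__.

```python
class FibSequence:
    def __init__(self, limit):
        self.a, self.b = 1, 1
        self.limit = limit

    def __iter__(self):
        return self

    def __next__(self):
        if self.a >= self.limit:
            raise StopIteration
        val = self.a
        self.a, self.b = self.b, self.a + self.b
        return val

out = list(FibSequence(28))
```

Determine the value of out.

Step 1: Fibonacci-like sequence (a=1, b=1) until >= 28:
  Yield 1, then a,b = 1,2
  Yield 1, then a,b = 2,3
  Yield 2, then a,b = 3,5
  Yield 3, then a,b = 5,8
  Yield 5, then a,b = 8,13
  Yield 8, then a,b = 13,21
  Yield 13, then a,b = 21,34
  Yield 21, then a,b = 34,55
Step 2: 34 >= 28, stop.
Therefore out = [1, 1, 2, 3, 5, 8, 13, 21].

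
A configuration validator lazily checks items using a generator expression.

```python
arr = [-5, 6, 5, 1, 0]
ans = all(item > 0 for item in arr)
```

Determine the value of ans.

Step 1: Check item > 0 for each element in [-5, 6, 5, 1, 0]:
  -5 > 0: False
  6 > 0: True
  5 > 0: True
  1 > 0: True
  0 > 0: False
Step 2: all() returns False.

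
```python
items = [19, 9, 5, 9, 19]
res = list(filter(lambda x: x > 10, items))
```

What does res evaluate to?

Step 1: Filter elements > 10:
  19: kept
  9: removed
  5: removed
  9: removed
  19: kept
Therefore res = [19, 19].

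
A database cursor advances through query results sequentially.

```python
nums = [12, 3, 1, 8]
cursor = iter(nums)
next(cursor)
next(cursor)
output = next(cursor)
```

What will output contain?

Step 1: Create iterator over [12, 3, 1, 8].
Step 2: next() consumes 12.
Step 3: next() consumes 3.
Step 4: next() returns 1.
Therefore output = 1.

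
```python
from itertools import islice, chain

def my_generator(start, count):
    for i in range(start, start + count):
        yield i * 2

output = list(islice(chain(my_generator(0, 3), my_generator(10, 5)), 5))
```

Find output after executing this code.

Step 1: my_generator(0, 3) yields [0, 2, 4].
Step 2: my_generator(10, 5) yields [20, 22, 24, 26, 28].
Step 3: chain concatenates: [0, 2, 4, 20, 22, 24, 26, 28].
Step 4: islice takes first 5: [0, 2, 4, 20, 22].
Therefore output = [0, 2, 4, 20, 22].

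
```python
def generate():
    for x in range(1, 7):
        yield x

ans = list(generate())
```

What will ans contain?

Step 1: The generator yields each value from range(1, 7).
Step 2: list() consumes all yields: [1, 2, 3, 4, 5, 6].
Therefore ans = [1, 2, 3, 4, 5, 6].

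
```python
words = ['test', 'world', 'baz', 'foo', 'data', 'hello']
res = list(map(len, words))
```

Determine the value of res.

Step 1: Map len() to each word:
  'test' -> 4
  'world' -> 5
  'baz' -> 3
  'foo' -> 3
  'data' -> 4
  'hello' -> 5
Therefore res = [4, 5, 3, 3, 4, 5].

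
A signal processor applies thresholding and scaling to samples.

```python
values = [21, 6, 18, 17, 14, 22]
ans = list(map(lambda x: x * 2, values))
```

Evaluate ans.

Step 1: Apply lambda x: x * 2 to each element:
  21 -> 42
  6 -> 12
  18 -> 36
  17 -> 34
  14 -> 28
  22 -> 44
Therefore ans = [42, 12, 36, 34, 28, 44].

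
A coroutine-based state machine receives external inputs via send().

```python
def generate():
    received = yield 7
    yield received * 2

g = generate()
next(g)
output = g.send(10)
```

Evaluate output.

Step 1: next(g) advances to first yield, producing 7.
Step 2: send(10) resumes, received = 10.
Step 3: yield received * 2 = 10 * 2 = 20.
Therefore output = 20.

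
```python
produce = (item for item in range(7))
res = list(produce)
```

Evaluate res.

Step 1: Generator expression iterates range(7): [0, 1, 2, 3, 4, 5, 6].
Step 2: list() collects all values.
Therefore res = [0, 1, 2, 3, 4, 5, 6].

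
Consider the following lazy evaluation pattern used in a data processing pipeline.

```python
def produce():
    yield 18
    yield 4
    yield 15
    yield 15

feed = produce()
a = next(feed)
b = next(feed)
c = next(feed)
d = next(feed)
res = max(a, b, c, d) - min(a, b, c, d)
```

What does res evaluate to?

Step 1: Create generator and consume all values:
  a = next(feed) = 18
  b = next(feed) = 4
  c = next(feed) = 15
  d = next(feed) = 15
Step 2: max = 18, min = 4, res = 18 - 4 = 14.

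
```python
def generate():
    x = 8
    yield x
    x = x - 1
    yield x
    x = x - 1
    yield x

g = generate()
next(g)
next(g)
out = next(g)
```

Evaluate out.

Step 1: Trace through generator execution:
  Yield 1: x starts at 8, yield 8
  Yield 2: x = 8 - 1 = 7, yield 7
  Yield 3: x = 7 - 1 = 6, yield 6
Step 2: First next() gets 8, second next() gets the second value, third next() yields 6.
Therefore out = 6.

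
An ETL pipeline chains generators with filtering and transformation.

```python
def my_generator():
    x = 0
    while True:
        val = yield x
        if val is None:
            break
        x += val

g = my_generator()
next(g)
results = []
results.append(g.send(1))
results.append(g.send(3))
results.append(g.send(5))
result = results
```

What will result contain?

Step 1: next(g) -> yield 0.
Step 2: send(1) -> x = 1, yield 1.
Step 3: send(3) -> x = 4, yield 4.
Step 4: send(5) -> x = 9, yield 9.
Therefore result = [1, 4, 9].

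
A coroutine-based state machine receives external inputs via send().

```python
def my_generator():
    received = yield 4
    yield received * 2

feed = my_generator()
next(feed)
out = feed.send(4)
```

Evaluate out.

Step 1: next(feed) advances to first yield, producing 4.
Step 2: send(4) resumes, received = 4.
Step 3: yield received * 2 = 4 * 2 = 8.
Therefore out = 8.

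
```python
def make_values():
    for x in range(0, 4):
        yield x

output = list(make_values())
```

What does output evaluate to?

Step 1: The generator yields each value from range(0, 4).
Step 2: list() consumes all yields: [0, 1, 2, 3].
Therefore output = [0, 1, 2, 3].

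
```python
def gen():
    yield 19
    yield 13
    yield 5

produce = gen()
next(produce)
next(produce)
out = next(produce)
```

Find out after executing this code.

Step 1: gen() creates a generator.
Step 2: next(produce) yields 19 (consumed and discarded).
Step 3: next(produce) yields 13 (consumed and discarded).
Step 4: next(produce) yields 5, assigned to out.
Therefore out = 5.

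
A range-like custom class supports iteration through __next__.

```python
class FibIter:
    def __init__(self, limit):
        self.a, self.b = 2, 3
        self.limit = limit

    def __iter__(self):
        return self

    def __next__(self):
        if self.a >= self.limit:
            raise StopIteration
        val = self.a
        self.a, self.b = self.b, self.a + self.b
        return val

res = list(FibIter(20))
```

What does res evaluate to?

Step 1: Fibonacci-like sequence (a=2, b=3) until >= 20:
  Yield 2, then a,b = 3,5
  Yield 3, then a,b = 5,8
  Yield 5, then a,b = 8,13
  Yield 8, then a,b = 13,21
  Yield 13, then a,b = 21,34
Step 2: 21 >= 20, stop.
Therefore res = [2, 3, 5, 8, 13].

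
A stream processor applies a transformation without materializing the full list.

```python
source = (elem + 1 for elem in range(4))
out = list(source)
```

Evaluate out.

Step 1: For each elem in range(4), compute elem+1:
  elem=0: 0+1 = 1
  elem=1: 1+1 = 2
  elem=2: 2+1 = 3
  elem=3: 3+1 = 4
Therefore out = [1, 2, 3, 4].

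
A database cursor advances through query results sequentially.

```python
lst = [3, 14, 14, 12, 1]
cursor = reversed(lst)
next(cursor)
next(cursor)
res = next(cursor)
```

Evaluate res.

Step 1: reversed([3, 14, 14, 12, 1]) gives iterator: [1, 12, 14, 14, 3].
Step 2: First next() = 1, second next() = 12.
Step 3: Third next() = 14.
Therefore res = 14.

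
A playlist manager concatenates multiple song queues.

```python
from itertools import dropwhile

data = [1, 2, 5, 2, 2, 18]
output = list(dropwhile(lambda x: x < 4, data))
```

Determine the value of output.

Step 1: dropwhile drops elements while < 4:
  1 < 4: dropped
  2 < 4: dropped
  5: kept (dropping stopped)
Step 2: Remaining elements kept regardless of condition.
Therefore output = [5, 2, 2, 18].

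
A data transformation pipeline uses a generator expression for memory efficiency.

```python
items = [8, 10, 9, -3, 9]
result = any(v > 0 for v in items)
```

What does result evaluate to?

Step 1: Check v > 0 for each element in [8, 10, 9, -3, 9]:
  8 > 0: True
  10 > 0: True
  9 > 0: True
  -3 > 0: False
  9 > 0: True
Step 2: any() returns True.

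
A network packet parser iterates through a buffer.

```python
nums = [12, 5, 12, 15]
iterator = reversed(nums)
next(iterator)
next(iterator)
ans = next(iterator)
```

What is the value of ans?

Step 1: reversed([12, 5, 12, 15]) gives iterator: [15, 12, 5, 12].
Step 2: First next() = 15, second next() = 12.
Step 3: Third next() = 5.
Therefore ans = 5.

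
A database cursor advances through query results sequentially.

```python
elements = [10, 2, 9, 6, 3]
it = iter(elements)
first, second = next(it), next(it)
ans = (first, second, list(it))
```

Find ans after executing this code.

Step 1: Create iterator over [10, 2, 9, 6, 3].
Step 2: first = 10, second = 2.
Step 3: Remaining elements: [9, 6, 3].
Therefore ans = (10, 2, [9, 6, 3]).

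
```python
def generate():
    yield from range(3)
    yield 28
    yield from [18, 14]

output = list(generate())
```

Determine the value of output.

Step 1: Trace yields in order:
  yield 0
  yield 1
  yield 2
  yield 28
  yield 18
  yield 14
Therefore output = [0, 1, 2, 28, 18, 14].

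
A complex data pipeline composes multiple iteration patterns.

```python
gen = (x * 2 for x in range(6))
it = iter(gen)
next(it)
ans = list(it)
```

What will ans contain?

Step 1: Generator produces [0, 2, 4, 6, 8, 10].
Step 2: next(it) consumes first element (0).
Step 3: list(it) collects remaining: [2, 4, 6, 8, 10].
Therefore ans = [2, 4, 6, 8, 10].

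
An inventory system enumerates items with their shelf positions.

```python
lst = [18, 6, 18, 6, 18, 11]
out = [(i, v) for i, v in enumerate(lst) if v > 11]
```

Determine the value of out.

Step 1: Filter enumerate([18, 6, 18, 6, 18, 11]) keeping v > 11:
  (0, 18): 18 > 11, included
  (1, 6): 6 <= 11, excluded
  (2, 18): 18 > 11, included
  (3, 6): 6 <= 11, excluded
  (4, 18): 18 > 11, included
  (5, 11): 11 <= 11, excluded
Therefore out = [(0, 18), (2, 18), (4, 18)].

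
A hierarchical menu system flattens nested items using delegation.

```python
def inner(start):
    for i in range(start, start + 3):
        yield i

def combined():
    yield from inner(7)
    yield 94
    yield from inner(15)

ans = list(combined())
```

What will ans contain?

Step 1: combined() delegates to inner(7):
  yield 7
  yield 8
  yield 9
Step 2: yield 94
Step 3: Delegates to inner(15):
  yield 15
  yield 16
  yield 17
Therefore ans = [7, 8, 9, 94, 15, 16, 17].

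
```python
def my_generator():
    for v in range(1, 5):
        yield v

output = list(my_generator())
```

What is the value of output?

Step 1: The generator yields each value from range(1, 5).
Step 2: list() consumes all yields: [1, 2, 3, 4].
Therefore output = [1, 2, 3, 4].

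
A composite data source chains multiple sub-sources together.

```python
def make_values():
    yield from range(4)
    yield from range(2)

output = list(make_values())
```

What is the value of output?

Step 1: Trace yields in order:
  yield 0
  yield 1
  yield 2
  yield 3
  yield 0
  yield 1
Therefore output = [0, 1, 2, 3, 0, 1].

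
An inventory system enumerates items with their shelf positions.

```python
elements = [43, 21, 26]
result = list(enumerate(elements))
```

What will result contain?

Step 1: enumerate pairs each element with its index:
  (0, 43)
  (1, 21)
  (2, 26)
Therefore result = [(0, 43), (1, 21), (2, 26)].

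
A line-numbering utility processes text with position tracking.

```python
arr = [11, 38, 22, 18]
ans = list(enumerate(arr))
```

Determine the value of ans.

Step 1: enumerate pairs each element with its index:
  (0, 11)
  (1, 38)
  (2, 22)
  (3, 18)
Therefore ans = [(0, 11), (1, 38), (2, 22), (3, 18)].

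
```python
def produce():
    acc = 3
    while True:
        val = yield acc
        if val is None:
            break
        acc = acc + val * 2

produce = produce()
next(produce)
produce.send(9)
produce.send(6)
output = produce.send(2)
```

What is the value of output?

Step 1: next() -> yield acc=3.
Step 2: send(9) -> val=9, acc = 3 + 9*2 = 21, yield 21.
Step 3: send(6) -> val=6, acc = 21 + 6*2 = 33, yield 33.
Step 4: send(2) -> val=2, acc = 33 + 2*2 = 37, yield 37.
Therefore output = 37.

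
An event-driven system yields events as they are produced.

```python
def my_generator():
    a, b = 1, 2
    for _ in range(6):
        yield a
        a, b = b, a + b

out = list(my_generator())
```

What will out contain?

Step 1: Fibonacci-like sequence starting with a=1, b=2:
  Iteration 1: yield a=1, then a,b = 2,3
  Iteration 2: yield a=2, then a,b = 3,5
  Iteration 3: yield a=3, then a,b = 5,8
  Iteration 4: yield a=5, then a,b = 8,13
  Iteration 5: yield a=8, then a,b = 13,21
  Iteration 6: yield a=13, then a,b = 21,34
Therefore out = [1, 2, 3, 5, 8, 13].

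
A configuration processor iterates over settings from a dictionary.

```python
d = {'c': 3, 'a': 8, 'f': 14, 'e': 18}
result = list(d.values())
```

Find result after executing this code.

Step 1: d.values() returns the dictionary values in insertion order.
Therefore result = [3, 8, 14, 18].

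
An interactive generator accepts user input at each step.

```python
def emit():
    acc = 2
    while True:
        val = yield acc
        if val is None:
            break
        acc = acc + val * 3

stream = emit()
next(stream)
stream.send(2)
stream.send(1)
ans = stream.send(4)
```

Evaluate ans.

Step 1: next() -> yield acc=2.
Step 2: send(2) -> val=2, acc = 2 + 2*3 = 8, yield 8.
Step 3: send(1) -> val=1, acc = 8 + 1*3 = 11, yield 11.
Step 4: send(4) -> val=4, acc = 11 + 4*3 = 23, yield 23.
Therefore ans = 23.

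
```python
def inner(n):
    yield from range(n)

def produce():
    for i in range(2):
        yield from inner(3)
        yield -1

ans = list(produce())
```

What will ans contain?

Step 1: For each i in range(2):
  i=0: yield from inner(3) -> [0, 1, 2], then yield -1
  i=1: yield from inner(3) -> [0, 1, 2], then yield -1
Therefore ans = [0, 1, 2, -1, 0, 1, 2, -1].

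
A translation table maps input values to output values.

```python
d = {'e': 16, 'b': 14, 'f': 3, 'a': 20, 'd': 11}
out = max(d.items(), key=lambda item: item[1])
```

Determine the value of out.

Step 1: Find item with maximum value:
  ('e', 16)
  ('b', 14)
  ('f', 3)
  ('a', 20)
  ('d', 11)
Step 2: Maximum value is 20 at key 'a'.
Therefore out = ('a', 20).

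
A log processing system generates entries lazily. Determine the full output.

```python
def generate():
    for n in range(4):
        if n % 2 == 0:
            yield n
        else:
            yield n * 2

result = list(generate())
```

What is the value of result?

Step 1: For each n in range(4), yield n if even, else n*2:
  n=0 (even): yield 0
  n=1 (odd): yield 1*2 = 2
  n=2 (even): yield 2
  n=3 (odd): yield 3*2 = 6
Therefore result = [0, 2, 2, 6].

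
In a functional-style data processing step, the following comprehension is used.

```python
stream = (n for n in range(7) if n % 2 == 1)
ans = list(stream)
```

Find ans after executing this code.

Step 1: Filter range(7) keeping only odd values:
  n=0: even, excluded
  n=1: odd, included
  n=2: even, excluded
  n=3: odd, included
  n=4: even, excluded
  n=5: odd, included
  n=6: even, excluded
Therefore ans = [1, 3, 5].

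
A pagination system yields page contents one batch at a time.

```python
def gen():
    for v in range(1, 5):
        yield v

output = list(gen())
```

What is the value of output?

Step 1: The generator yields each value from range(1, 5).
Step 2: list() consumes all yields: [1, 2, 3, 4].
Therefore output = [1, 2, 3, 4].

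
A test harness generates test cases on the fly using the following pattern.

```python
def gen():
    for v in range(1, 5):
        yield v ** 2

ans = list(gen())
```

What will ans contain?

Step 1: For each v in range(1, 5), yield v**2:
  v=1: yield 1**2 = 1
  v=2: yield 2**2 = 4
  v=3: yield 3**2 = 9
  v=4: yield 4**2 = 16
Therefore ans = [1, 4, 9, 16].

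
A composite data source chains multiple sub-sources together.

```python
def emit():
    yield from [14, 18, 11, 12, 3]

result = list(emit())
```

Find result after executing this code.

Step 1: yield from delegates to the iterable, yielding each element.
Step 2: Collected values: [14, 18, 11, 12, 3].
Therefore result = [14, 18, 11, 12, 3].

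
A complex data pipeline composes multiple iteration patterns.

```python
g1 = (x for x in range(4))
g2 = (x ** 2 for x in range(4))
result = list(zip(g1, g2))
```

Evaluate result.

Step 1: g1 produces [0, 1, 2, 3].
Step 2: g2 produces [0, 1, 4, 9].
Step 3: zip pairs them: [(0, 0), (1, 1), (2, 4), (3, 9)].
Therefore result = [(0, 0), (1, 1), (2, 4), (3, 9)].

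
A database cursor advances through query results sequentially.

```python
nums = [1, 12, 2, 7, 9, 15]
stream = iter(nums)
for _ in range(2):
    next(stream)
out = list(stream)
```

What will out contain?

Step 1: Create iterator over [1, 12, 2, 7, 9, 15].
Step 2: Advance 2 positions (consuming [1, 12]).
Step 3: list() collects remaining elements: [2, 7, 9, 15].
Therefore out = [2, 7, 9, 15].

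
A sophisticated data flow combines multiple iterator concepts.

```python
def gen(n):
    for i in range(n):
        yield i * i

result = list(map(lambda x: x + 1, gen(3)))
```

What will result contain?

Step 1: gen(3) yields squares: [0, 1, 4].
Step 2: map adds 1 to each: [1, 2, 5].
Therefore result = [1, 2, 5].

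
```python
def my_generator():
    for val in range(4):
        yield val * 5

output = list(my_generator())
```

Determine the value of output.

Step 1: For each val in range(4), yield val * 5:
  val=0: yield 0 * 5 = 0
  val=1: yield 1 * 5 = 5
  val=2: yield 2 * 5 = 10
  val=3: yield 3 * 5 = 15
Therefore output = [0, 5, 10, 15].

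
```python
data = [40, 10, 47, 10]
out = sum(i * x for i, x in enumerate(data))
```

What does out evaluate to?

Step 1: Compute i * x for each (i, x) in enumerate([40, 10, 47, 10]):
  i=0, x=40: 0*40 = 0
  i=1, x=10: 1*10 = 10
  i=2, x=47: 2*47 = 94
  i=3, x=10: 3*10 = 30
Step 2: sum = 0 + 10 + 94 + 30 = 134.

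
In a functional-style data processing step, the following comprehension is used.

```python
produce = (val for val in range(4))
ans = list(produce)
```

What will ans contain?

Step 1: Generator expression iterates range(4): [0, 1, 2, 3].
Step 2: list() collects all values.
Therefore ans = [0, 1, 2, 3].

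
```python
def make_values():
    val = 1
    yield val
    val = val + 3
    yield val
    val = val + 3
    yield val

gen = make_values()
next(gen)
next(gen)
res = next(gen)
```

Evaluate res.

Step 1: Trace through generator execution:
  Yield 1: val starts at 1, yield 1
  Yield 2: val = 1 + 3 = 4, yield 4
  Yield 3: val = 4 + 3 = 7, yield 7
Step 2: First next() gets 1, second next() gets the second value, third next() yields 7.
Therefore res = 7.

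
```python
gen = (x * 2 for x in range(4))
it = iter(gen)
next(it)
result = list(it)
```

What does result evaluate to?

Step 1: Generator produces [0, 2, 4, 6].
Step 2: next(it) consumes first element (0).
Step 3: list(it) collects remaining: [2, 4, 6].
Therefore result = [2, 4, 6].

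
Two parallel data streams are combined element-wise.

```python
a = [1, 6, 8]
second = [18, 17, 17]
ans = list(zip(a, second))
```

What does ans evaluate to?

Step 1: zip pairs elements at same index:
  Index 0: (1, 18)
  Index 1: (6, 17)
  Index 2: (8, 17)
Therefore ans = [(1, 18), (6, 17), (8, 17)].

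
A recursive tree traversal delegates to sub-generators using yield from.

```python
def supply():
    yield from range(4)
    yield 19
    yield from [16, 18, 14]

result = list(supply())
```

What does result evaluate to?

Step 1: Trace yields in order:
  yield 0
  yield 1
  yield 2
  yield 3
  yield 19
  yield 16
  yield 18
  yield 14
Therefore result = [0, 1, 2, 3, 19, 16, 18, 14].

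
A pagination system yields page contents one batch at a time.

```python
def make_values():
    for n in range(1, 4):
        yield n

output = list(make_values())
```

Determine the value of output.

Step 1: The generator yields each value from range(1, 4).
Step 2: list() consumes all yields: [1, 2, 3].
Therefore output = [1, 2, 3].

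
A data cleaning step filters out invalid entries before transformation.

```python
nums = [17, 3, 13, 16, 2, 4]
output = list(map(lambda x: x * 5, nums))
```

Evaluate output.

Step 1: Apply lambda x: x * 5 to each element:
  17 -> 85
  3 -> 15
  13 -> 65
  16 -> 80
  2 -> 10
  4 -> 20
Therefore output = [85, 15, 65, 80, 10, 20].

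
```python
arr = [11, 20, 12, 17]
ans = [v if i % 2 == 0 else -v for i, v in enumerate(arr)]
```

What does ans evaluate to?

Step 1: For each (i, v), keep v if i is even, negate if odd:
  i=0 (even): keep 11
  i=1 (odd): negate to -20
  i=2 (even): keep 12
  i=3 (odd): negate to -17
Therefore ans = [11, -20, 12, -17].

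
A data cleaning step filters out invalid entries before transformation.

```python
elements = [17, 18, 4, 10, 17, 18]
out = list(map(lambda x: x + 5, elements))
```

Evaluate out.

Step 1: Apply lambda x: x + 5 to each element:
  17 -> 22
  18 -> 23
  4 -> 9
  10 -> 15
  17 -> 22
  18 -> 23
Therefore out = [22, 23, 9, 15, 22, 23].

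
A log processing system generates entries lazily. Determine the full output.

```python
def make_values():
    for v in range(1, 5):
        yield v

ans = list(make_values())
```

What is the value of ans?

Step 1: The generator yields each value from range(1, 5).
Step 2: list() consumes all yields: [1, 2, 3, 4].
Therefore ans = [1, 2, 3, 4].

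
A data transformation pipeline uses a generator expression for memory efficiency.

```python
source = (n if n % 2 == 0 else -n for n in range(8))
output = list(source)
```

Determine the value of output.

Step 1: For each n in range(8), yield n if even, else -n:
  n=0: even, yield 0
  n=1: odd, yield -1
  n=2: even, yield 2
  n=3: odd, yield -3
  n=4: even, yield 4
  n=5: odd, yield -5
  n=6: even, yield 6
  n=7: odd, yield -7
Therefore output = [0, -1, 2, -3, 4, -5, 6, -7].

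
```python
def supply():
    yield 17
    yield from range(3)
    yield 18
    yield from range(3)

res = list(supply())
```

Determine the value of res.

Step 1: Trace yields in order:
  yield 17
  yield 0
  yield 1
  yield 2
  yield 18
  yield 0
  yield 1
  yield 2
Therefore res = [17, 0, 1, 2, 18, 0, 1, 2].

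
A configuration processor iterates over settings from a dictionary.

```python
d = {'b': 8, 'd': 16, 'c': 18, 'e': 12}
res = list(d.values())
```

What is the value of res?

Step 1: d.values() returns the dictionary values in insertion order.
Therefore res = [8, 16, 18, 12].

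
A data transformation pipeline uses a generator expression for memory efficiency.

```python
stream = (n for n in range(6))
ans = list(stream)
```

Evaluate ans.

Step 1: Generator expression iterates range(6): [0, 1, 2, 3, 4, 5].
Step 2: list() collects all values.
Therefore ans = [0, 1, 2, 3, 4, 5].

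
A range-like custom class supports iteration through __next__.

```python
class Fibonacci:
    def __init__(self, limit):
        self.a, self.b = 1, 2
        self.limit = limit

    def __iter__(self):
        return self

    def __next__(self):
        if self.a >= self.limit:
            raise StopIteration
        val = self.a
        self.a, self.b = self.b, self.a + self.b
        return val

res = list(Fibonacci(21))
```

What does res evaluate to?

Step 1: Fibonacci-like sequence (a=1, b=2) until >= 21:
  Yield 1, then a,b = 2,3
  Yield 2, then a,b = 3,5
  Yield 3, then a,b = 5,8
  Yield 5, then a,b = 8,13
  Yield 8, then a,b = 13,21
  Yield 13, then a,b = 21,34
Step 2: 21 >= 21, stop.
Therefore res = [1, 2, 3, 5, 8, 13].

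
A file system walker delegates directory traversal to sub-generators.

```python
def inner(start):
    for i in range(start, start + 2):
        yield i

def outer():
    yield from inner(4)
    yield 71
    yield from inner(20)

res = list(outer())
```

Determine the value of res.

Step 1: outer() delegates to inner(4):
  yield 4
  yield 5
Step 2: yield 71
Step 3: Delegates to inner(20):
  yield 20
  yield 21
Therefore res = [4, 5, 71, 20, 21].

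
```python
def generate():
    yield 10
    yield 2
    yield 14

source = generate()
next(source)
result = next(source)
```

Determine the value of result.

Step 1: generate() creates a generator.
Step 2: next(source) yields 10 (consumed and discarded).
Step 3: next(source) yields 2, assigned to result.
Therefore result = 2.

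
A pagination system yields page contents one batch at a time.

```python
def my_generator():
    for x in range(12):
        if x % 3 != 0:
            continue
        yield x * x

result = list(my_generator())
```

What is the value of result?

Step 1: Only yield x**2 when x is divisible by 3:
  x=0: 0 % 3 == 0, yield 0**2 = 0
  x=3: 3 % 3 == 0, yield 3**2 = 9
  x=6: 6 % 3 == 0, yield 6**2 = 36
  x=9: 9 % 3 == 0, yield 9**2 = 81
Therefore result = [0, 9, 36, 81].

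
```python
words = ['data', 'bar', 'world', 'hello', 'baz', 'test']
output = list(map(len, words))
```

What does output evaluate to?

Step 1: Map len() to each word:
  'data' -> 4
  'bar' -> 3
  'world' -> 5
  'hello' -> 5
  'baz' -> 3
  'test' -> 4
Therefore output = [4, 3, 5, 5, 3, 4].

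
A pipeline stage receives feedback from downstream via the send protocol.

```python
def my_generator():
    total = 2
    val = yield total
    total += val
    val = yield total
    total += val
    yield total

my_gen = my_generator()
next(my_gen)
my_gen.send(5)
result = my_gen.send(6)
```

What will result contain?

Step 1: next() -> yield total=2.
Step 2: send(5) -> val=5, total = 2+5 = 7, yield 7.
Step 3: send(6) -> val=6, total = 7+6 = 13, yield 13.
Therefore result = 13.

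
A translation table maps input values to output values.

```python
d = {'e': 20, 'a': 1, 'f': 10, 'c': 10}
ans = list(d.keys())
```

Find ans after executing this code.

Step 1: d.keys() returns the dictionary keys in insertion order.
Therefore ans = ['e', 'a', 'f', 'c'].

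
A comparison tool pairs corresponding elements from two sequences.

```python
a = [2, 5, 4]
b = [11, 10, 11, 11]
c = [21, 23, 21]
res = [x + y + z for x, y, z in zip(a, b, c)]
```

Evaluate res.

Step 1: zip three lists (truncates to shortest, len=3):
  2 + 11 + 21 = 34
  5 + 10 + 23 = 38
  4 + 11 + 21 = 36
Therefore res = [34, 38, 36].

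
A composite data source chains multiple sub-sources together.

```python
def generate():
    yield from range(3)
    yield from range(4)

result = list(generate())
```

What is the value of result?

Step 1: Trace yields in order:
  yield 0
  yield 1
  yield 2
  yield 0
  yield 1
  yield 2
  yield 3
Therefore result = [0, 1, 2, 0, 1, 2, 3].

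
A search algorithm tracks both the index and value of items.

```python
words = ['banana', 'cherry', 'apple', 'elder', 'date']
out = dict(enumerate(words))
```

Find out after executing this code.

Step 1: enumerate pairs indices with words:
  0 -> 'banana'
  1 -> 'cherry'
  2 -> 'apple'
  3 -> 'elder'
  4 -> 'date'
Therefore out = {0: 'banana', 1: 'cherry', 2: 'apple', 3: 'elder', 4: 'date'}.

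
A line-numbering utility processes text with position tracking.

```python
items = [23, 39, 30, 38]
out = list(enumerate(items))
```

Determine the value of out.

Step 1: enumerate pairs each element with its index:
  (0, 23)
  (1, 39)
  (2, 30)
  (3, 38)
Therefore out = [(0, 23), (1, 39), (2, 30), (3, 38)].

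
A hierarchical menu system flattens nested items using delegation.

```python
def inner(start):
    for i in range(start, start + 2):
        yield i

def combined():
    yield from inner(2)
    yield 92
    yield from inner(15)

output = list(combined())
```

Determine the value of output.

Step 1: combined() delegates to inner(2):
  yield 2
  yield 3
Step 2: yield 92
Step 3: Delegates to inner(15):
  yield 15
  yield 16
Therefore output = [2, 3, 92, 15, 16].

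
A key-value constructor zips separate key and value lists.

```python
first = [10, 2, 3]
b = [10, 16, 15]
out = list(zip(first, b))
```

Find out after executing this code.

Step 1: zip pairs elements at same index:
  Index 0: (10, 10)
  Index 1: (2, 16)
  Index 2: (3, 15)
Therefore out = [(10, 10), (2, 16), (3, 15)].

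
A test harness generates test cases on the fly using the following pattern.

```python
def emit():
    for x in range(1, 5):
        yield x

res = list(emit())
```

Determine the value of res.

Step 1: The generator yields each value from range(1, 5).
Step 2: list() consumes all yields: [1, 2, 3, 4].
Therefore res = [1, 2, 3, 4].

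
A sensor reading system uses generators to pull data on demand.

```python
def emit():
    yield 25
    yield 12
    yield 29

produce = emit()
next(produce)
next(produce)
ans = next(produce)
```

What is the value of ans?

Step 1: emit() creates a generator.
Step 2: next(produce) yields 25 (consumed and discarded).
Step 3: next(produce) yields 12 (consumed and discarded).
Step 4: next(produce) yields 29, assigned to ans.
Therefore ans = 29.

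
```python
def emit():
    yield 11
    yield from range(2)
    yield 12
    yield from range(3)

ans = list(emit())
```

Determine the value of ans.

Step 1: Trace yields in order:
  yield 11
  yield 0
  yield 1
  yield 12
  yield 0
  yield 1
  yield 2
Therefore ans = [11, 0, 1, 12, 0, 1, 2].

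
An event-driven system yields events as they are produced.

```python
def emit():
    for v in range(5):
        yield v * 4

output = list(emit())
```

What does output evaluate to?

Step 1: For each v in range(5), yield v * 4:
  v=0: yield 0 * 4 = 0
  v=1: yield 1 * 4 = 4
  v=2: yield 2 * 4 = 8
  v=3: yield 3 * 4 = 12
  v=4: yield 4 * 4 = 16
Therefore output = [0, 4, 8, 12, 16].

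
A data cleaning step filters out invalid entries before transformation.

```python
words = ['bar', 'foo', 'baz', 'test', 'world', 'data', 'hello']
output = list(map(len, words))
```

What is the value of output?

Step 1: Map len() to each word:
  'bar' -> 3
  'foo' -> 3
  'baz' -> 3
  'test' -> 4
  'world' -> 5
  'data' -> 4
  'hello' -> 5
Therefore output = [3, 3, 3, 4, 5, 4, 5].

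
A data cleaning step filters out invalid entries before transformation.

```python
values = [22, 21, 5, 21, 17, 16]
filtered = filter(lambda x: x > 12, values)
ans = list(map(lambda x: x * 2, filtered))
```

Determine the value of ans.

Step 1: Filter values for elements > 12:
  22: kept
  21: kept
  5: removed
  21: kept
  17: kept
  16: kept
Step 2: Map x * 2 on filtered [22, 21, 21, 17, 16]:
  22 -> 44
  21 -> 42
  21 -> 42
  17 -> 34
  16 -> 32
Therefore ans = [44, 42, 42, 34, 32].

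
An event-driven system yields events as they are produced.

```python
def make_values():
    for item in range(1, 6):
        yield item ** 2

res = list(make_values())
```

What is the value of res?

Step 1: For each item in range(1, 6), yield item**2:
  item=1: yield 1**2 = 1
  item=2: yield 2**2 = 4
  item=3: yield 3**2 = 9
  item=4: yield 4**2 = 16
  item=5: yield 5**2 = 25
Therefore res = [1, 4, 9, 16, 25].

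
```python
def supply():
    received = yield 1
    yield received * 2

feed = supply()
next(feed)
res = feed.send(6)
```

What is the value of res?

Step 1: next(feed) advances to first yield, producing 1.
Step 2: send(6) resumes, received = 6.
Step 3: yield received * 2 = 6 * 2 = 12.
Therefore res = 12.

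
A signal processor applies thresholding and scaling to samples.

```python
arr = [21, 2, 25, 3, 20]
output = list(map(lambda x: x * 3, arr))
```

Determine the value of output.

Step 1: Apply lambda x: x * 3 to each element:
  21 -> 63
  2 -> 6
  25 -> 75
  3 -> 9
  20 -> 60
Therefore output = [63, 6, 75, 9, 60].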